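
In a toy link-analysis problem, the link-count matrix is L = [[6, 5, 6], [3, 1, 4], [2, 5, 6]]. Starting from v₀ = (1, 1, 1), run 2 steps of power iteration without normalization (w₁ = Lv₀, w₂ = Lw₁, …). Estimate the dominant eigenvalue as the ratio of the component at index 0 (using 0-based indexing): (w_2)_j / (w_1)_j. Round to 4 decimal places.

w1 = Lv₀ = (6·1 + 5·1 + 6·1; 3·1 + 1·1 + 4·1; 2·1 + 5·1 + 6·1) = (17, 8, 13)
w2 = Lw1 = (6·17 + 5·8 + 6·13; 3·17 + 1·8 + 4·13; 2·17 + 5·8 + 6·13) = (220, 111, 152)
Ratio at component: 220 / 17 = 12.9412

λ ≈ 12.9412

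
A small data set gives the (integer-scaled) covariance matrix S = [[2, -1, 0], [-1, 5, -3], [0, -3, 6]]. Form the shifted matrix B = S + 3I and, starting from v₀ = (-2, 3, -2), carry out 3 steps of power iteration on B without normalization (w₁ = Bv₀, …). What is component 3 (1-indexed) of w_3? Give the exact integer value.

B = S + 3I has rows (5, -1, 0); (-1, 8, -3); (0, -3, 9)
w1 = Bv₀ = (5·(-2) + (-1)·3 + 0·(-2); (-1)·(-2) + 8·3 + (-3)·(-2); 0·(-2) + (-3)·3 + 9·(-2)) = (-13, 32, -27)
w2 = Bw1 = (5·(-13) + (-1)·32 + 0·(-27); (-1)·(-13) + 8·32 + (-3)·(-27); 0·(-13) + (-3)·32 + 9·(-27)) = (-97, 350, -339)
w3 = Bw2 = (-835, 3914, -4101)
Requested component of w3: -4101

-4101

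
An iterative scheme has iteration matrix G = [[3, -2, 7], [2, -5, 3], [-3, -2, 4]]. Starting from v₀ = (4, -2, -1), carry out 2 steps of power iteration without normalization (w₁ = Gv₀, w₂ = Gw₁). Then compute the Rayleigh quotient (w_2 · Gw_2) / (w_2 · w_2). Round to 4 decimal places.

λ ≈ 2.5646

w1 = Gv₀ = (3·4 + (-2)·(-2) + 7·(-1); 2·4 + (-5)·(-2) + 3·(-1); (-3)·4 + (-2)·(-2) + 4·(-1)) = (9, 15, -12)
w2 = Gw1 = (3·9 + (-2)·15 + 7·(-12); 2·9 + (-5)·15 + 3·(-12); (-3)·9 + (-2)·15 + 4·(-12)) = (-87, -93, -105)
Gw2 = (-810, -24, 27)
w2·Gw2 = (-87)·(-810) + (-93)·(-24) + (-105)·27 = 69867; w2·w2 = (-87)·(-87) + (-93)·(-93) + (-105)·(-105) = 27243
λ ≈ 69867/27243 = 2.5646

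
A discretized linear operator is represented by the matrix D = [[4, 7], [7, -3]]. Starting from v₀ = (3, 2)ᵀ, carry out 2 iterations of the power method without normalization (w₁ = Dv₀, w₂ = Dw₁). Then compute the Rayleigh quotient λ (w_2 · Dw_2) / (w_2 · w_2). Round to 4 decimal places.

λ ≈ 8.3151

w1 = Dv₀ = (4·3 + 7·2; 7·3 + (-3)·2) = (26, 15)
w2 = Dw1 = (4·26 + 7·15; 7·26 + (-3)·15) = (209, 137)
Dw2 = (1795, 1052)
w2·Dw2 = 209·1795 + 137·1052 = 519279; w2·w2 = 209·209 + 137·137 = 62450
λ ≈ 519279/62450 = 8.3151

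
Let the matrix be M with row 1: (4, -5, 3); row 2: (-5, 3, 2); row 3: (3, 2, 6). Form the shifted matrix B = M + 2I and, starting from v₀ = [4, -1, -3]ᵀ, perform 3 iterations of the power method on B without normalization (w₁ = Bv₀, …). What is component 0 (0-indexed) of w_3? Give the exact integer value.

2471

B = M + 2I has rows (6, -5, 3); (-5, 5, 2); (3, 2, 8)
w1 = Bv₀ = (6·4 + (-5)·(-1) + 3·(-3); (-5)·4 + 5·(-1) + 2·(-3); 3·4 + 2·(-1) + 8·(-3)) = (20, -31, -14)
w2 = Bw1 = (6·20 + (-5)·(-31) + 3·(-14); (-5)·20 + 5·(-31) + 2·(-14); 3·20 + 2·(-31) + 8·(-14)) = (233, -283, -114)
w3 = Bw2 = (2471, -2808, -779)
Requested component of w3: 2471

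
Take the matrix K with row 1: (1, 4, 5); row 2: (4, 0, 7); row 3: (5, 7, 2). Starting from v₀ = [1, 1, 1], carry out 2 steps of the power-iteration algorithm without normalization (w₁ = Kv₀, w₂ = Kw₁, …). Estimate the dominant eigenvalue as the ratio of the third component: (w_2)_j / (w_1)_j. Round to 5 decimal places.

w1 = Kv₀ = (10, 11, 14)
w2 = Kw1 = (124, 138, 155)
Ratio at component: 155 / 14 = 11.07143

λ ≈ 11.07143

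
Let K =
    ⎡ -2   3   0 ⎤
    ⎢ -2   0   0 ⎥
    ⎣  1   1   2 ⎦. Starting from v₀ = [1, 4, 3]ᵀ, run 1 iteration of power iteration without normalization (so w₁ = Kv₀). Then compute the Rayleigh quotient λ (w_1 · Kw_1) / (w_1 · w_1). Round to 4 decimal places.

λ ≈ 0.4889

w1 = Kv₀ = (10, -2, 11)
Kw1 = (-26, -20, 30)
w1·Kw1 = 10·(-26) + (-2)·(-20) + 11·30 = 110; w1·w1 = 10·10 + (-2)·(-2) + 11·11 = 225
λ ≈ 110/225 = 0.4889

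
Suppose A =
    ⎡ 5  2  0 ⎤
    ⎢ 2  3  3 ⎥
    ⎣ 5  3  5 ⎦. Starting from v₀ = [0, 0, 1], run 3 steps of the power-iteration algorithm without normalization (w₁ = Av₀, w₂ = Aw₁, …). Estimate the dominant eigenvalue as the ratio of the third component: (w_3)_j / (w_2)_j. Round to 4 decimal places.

λ ≈ 8.0000

w1 = Av₀ = (5·0 + 2·0 + 0·1; 2·0 + 3·0 + 3·1; 5·0 + 3·0 + 5·1) = (0, 3, 5)
w2 = Aw1 = (5·0 + 2·3 + 0·5; 2·0 + 3·3 + 3·5; 5·0 + 3·3 + 5·5) = (6, 24, 34)
w3 = Aw2 = (78, 186, 272)
Ratio at component: 272 / 34 = 8.0000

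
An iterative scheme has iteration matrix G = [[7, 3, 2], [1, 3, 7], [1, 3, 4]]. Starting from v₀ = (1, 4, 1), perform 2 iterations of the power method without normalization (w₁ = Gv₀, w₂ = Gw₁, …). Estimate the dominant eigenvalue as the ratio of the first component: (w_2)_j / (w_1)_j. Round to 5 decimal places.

λ ≈ 11.47619

w1 = Gv₀ = (7·1 + 3·4 + 2·1; 1·1 + 3·4 + 7·1; 1·1 + 3·4 + 4·1) = (21, 20, 17)
w2 = Gw1 = (7·21 + 3·20 + 2·17; 1·21 + 3·20 + 7·17; 1·21 + 3·20 + 4·17) = (241, 200, 149)
Ratio at component: 241 / 21 = 11.47619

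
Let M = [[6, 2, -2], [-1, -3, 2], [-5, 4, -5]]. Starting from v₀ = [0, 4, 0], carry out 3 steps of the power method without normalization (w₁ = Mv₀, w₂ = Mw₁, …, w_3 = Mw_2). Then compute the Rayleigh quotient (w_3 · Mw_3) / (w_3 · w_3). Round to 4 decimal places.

w1 = Mv₀ = (6·0 + 2·4 + (-2)·0; (-1)·0 + (-3)·4 + 2·0; (-5)·0 + 4·4 + (-5)·0) = (8, -12, 16)
w2 = Mw1 = (6·8 + 2·(-12) + (-2)·16; (-1)·8 + (-3)·(-12) + 2·16; (-5)·8 + 4·(-12) + (-5)·16) = (-8, 60, -168)
w3 = Mw2 = (408, -508, 1120)
Mw3 = (-808, 3356, -9672)
w3·Mw3 = 408·(-808) + (-508)·3356 + 1120·(-9672) = -12867152; w3·w3 = 408·408 + (-508)·(-508) + 1120·1120 = 1678928
λ ≈ -12867152/1678928 = -7.6639

λ ≈ -7.6639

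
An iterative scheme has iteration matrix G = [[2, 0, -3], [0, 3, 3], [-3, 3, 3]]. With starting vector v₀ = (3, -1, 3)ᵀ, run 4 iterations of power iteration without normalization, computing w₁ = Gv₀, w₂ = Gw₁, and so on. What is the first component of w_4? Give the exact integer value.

w1 = Gv₀ = (2·3 + 0·(-1) + (-3)·3; 0·3 + 3·(-1) + 3·3; (-3)·3 + 3·(-1) + 3·3) = (-3, 6, -3)
w2 = Gw1 = (2·(-3) + 0·6 + (-3)·(-3); 0·(-3) + 3·6 + 3·(-3); (-3)·(-3) + 3·6 + 3·(-3)) = (3, 9, 18)
w3 = Gw2 = (-48, 81, 72)
w4 = Gw3 = (-312, 459, 603)
The requested component of w4 is -312.

-312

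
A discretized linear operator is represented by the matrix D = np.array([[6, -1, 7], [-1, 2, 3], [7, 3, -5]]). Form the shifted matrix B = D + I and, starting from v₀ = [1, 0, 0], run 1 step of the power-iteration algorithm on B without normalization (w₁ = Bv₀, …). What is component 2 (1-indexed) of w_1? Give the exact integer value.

-1

B = D + I has rows (7, -1, 7); (-1, 3, 3); (7, 3, -4)
w1 = Bv₀ = (7, -1, 7)
Requested component of w1: -1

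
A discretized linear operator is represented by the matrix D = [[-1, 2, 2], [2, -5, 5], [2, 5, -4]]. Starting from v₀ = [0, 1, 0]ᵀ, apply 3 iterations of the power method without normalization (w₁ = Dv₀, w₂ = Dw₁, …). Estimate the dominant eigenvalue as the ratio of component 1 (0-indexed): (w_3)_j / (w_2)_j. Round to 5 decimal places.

w1 = Dv₀ = (2, -5, 5)
w2 = Dw1 = (-2, 54, -41)
w3 = Dw2 = (28, -479, 430)
Ratio at component: -479 / 54 = -8.87037

-8.87037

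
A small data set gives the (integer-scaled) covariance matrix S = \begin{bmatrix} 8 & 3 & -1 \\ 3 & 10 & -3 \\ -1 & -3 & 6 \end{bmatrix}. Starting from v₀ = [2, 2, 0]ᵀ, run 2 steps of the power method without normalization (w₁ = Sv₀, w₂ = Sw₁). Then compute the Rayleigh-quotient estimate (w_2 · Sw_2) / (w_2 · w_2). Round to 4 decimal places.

w1 = Sv₀ = (8·2 + 3·2 + (-1)·0; 3·2 + 10·2 + (-3)·0; (-1)·2 + (-3)·2 + 6·0) = (22, 26, -8)
w2 = Sw1 = (8·22 + 3·26 + (-1)·(-8); 3·22 + 10·26 + (-3)·(-8); (-1)·22 + (-3)·26 + 6·(-8)) = (262, 350, -148)
Sw2 = (3294, 4730, -2200)
w2·Sw2 = 262·3294 + 350·4730 + (-148)·(-2200) = 2844128; w2·w2 = 262·262 + 350·350 + (-148)·(-148) = 213048
λ ≈ 2844128/213048 = 13.3497

λ ≈ 13.3497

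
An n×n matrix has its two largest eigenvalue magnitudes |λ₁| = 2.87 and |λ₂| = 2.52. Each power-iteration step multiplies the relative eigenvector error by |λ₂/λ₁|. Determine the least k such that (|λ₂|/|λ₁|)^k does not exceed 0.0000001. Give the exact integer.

124

|λ₂/λ₁| = 2.52/2.87 = 0.87805
Need k ≥ ln(0.0000001) / ln(0.87805) = -16.1181 / -0.1301 ≈ 123.935
Smallest integer k satisfying the bound: 124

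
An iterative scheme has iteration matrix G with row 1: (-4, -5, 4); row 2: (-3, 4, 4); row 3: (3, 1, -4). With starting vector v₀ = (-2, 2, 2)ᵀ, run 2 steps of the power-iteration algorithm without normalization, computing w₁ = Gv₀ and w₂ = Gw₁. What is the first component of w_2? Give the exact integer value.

-182

w1 = Gv₀ = ((-4)·(-2) + (-5)·2 + 4·2; (-3)·(-2) + 4·2 + 4·2; 3·(-2) + 1·2 + (-4)·2) = (6, 22, -12)
w2 = Gw1 = ((-4)·6 + (-5)·22 + 4·(-12); (-3)·6 + 4·22 + 4·(-12); 3·6 + 1·22 + (-4)·(-12)) = (-182, 22, 88)
The requested component of w2 is -182.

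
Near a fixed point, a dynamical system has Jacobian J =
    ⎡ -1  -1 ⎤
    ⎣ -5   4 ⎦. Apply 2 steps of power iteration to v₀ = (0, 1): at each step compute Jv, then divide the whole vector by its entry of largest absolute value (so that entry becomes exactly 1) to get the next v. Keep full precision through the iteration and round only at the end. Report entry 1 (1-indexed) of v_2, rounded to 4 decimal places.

-0.1429

Jv0 = (-1.00000, 4.00000); divide by 4.00000 → v1 = (-0.25000, 1.00000)
Jv1 = (-0.75000, 5.25000); divide by 5.25000 → v2 = (-0.14286, 1.00000)
Requested entry of v2: -3/21 = -0.1429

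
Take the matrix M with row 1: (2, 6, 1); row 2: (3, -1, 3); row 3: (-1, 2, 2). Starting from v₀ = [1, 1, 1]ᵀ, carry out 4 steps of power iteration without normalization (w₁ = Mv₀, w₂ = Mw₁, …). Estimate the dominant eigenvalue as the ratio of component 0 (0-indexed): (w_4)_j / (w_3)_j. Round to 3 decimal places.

4.993

w1 = Mv₀ = (2·1 + 6·1 + 1·1; 3·1 + (-1)·1 + 3·1; (-1)·1 + 2·1 + 2·1) = (9, 5, 3)
w2 = Mw1 = (2·9 + 6·5 + 1·3; 3·9 + (-1)·5 + 3·3; (-1)·9 + 2·5 + 2·3) = (51, 31, 7)
w3 = Mw2 = (295, 143, 25)
w4 = Mw3 = (1473, 817, 41)
Ratio at component: 1473 / 295 = 4.993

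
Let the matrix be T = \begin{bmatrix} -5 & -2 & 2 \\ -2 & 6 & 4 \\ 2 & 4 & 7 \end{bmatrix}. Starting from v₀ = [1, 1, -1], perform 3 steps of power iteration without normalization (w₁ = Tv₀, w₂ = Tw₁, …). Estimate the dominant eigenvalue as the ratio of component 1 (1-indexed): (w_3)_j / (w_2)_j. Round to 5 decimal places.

w1 = Tv₀ = (-9, 0, -1)
w2 = Tw1 = (43, 14, -25)
w3 = Tw2 = (-293, -102, -33)
Ratio at component: -293 / 43 = -6.81395

λ ≈ -6.81395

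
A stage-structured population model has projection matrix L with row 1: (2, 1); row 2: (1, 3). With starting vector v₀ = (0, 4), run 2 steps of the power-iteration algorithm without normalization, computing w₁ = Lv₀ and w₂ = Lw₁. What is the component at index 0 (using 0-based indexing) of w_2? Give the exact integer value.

20

w1 = Lv₀ = (4, 12)
w2 = Lw1 = (20, 40)
The requested component of w2 is 20.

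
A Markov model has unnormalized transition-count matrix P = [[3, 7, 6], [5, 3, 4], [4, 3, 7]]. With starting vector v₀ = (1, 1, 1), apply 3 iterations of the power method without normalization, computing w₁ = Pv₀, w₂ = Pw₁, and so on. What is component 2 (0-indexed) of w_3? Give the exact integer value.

w1 = Pv₀ = (3·1 + 7·1 + 6·1; 5·1 + 3·1 + 4·1; 4·1 + 3·1 + 7·1) = (16, 12, 14)
w2 = Pw1 = (3·16 + 7·12 + 6·14; 5·16 + 3·12 + 4·14; 4·16 + 3·12 + 7·14) = (216, 172, 198)
w3 = Pw2 = (3040, 2388, 2766)
The requested component of w3 is 2766.

2766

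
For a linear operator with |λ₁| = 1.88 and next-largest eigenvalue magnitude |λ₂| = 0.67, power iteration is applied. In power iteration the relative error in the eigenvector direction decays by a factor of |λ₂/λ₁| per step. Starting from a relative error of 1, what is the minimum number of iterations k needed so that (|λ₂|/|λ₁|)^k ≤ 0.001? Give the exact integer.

|λ₂/λ₁| = 0.67/1.88 = 0.35638
Need k ≥ ln(0.001) / ln(0.35638) = -6.9078 / -1.0317 ≈ 6.695
Smallest integer k satisfying the bound: 7

7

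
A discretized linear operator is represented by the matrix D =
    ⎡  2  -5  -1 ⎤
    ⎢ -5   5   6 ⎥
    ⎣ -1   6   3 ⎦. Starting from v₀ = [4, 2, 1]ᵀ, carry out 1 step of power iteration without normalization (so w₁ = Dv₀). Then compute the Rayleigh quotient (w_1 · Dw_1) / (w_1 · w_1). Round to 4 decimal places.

λ ≈ -0.8288

w1 = Dv₀ = (2·4 + (-5)·2 + (-1)·1; (-5)·4 + 5·2 + 6·1; (-1)·4 + 6·2 + 3·1) = (-3, -4, 11)
Dw1 = (3, 61, 12)
w1·Dw1 = (-3)·3 + (-4)·61 + 11·12 = -121; w1·w1 = (-3)·(-3) + (-4)·(-4) + 11·11 = 146
λ ≈ -121/146 = -0.8288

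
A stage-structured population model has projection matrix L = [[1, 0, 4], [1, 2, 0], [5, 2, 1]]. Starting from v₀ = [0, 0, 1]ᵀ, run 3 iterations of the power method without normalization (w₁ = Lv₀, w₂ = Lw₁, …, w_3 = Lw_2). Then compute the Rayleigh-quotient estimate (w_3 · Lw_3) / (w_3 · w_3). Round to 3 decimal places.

λ ≈ 5.530

w1 = Lv₀ = (4, 0, 1)
w2 = Lw1 = (8, 4, 21)
w3 = Lw2 = (92, 16, 69)
Lw3 = (368, 124, 561)
w3·Lw3 = 92·368 + 16·124 + 69·561 = 74549; w3·w3 = 92·92 + 16·16 + 69·69 = 13481
λ ≈ 74549/13481 = 5.530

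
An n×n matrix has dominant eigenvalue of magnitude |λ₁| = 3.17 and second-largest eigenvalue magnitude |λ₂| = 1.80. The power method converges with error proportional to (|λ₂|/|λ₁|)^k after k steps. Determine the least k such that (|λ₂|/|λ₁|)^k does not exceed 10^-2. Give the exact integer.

9

|λ₂/λ₁| = 1.80/3.17 = 0.56782
Need k ≥ ln(10^-2) / ln(0.56782) = -4.6052 / -0.5659 ≈ 8.137
Smallest integer k satisfying the bound: 9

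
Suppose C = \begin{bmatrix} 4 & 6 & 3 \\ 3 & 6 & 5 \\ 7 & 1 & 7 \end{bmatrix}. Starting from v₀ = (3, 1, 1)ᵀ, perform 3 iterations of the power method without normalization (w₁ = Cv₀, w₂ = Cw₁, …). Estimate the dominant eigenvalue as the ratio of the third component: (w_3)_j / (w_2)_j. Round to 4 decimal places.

λ ≈ 13.3919

w1 = Cv₀ = (21, 20, 29)
w2 = Cw1 = (291, 328, 370)
w3 = Cw2 = (4242, 4691, 4955)
Ratio at component: 4955 / 370 = 13.3919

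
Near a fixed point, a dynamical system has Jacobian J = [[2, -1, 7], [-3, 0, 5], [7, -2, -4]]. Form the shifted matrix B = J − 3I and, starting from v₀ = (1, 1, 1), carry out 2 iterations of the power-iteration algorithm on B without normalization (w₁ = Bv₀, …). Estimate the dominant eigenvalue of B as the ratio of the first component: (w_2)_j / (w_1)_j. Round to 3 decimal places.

-3.600

B = J − 3I has rows (-1, -1, 7); (-3, -3, 5); (7, -2, -7)
w1 = Bv₀ = ((-1)·1 + (-1)·1 + 7·1; (-3)·1 + (-3)·1 + 5·1; 7·1 + (-2)·1 + (-7)·1) = (5, -1, -2)
w2 = Bw1 = ((-1)·5 + (-1)·(-1) + 7·(-2); (-3)·5 + (-3)·(-1) + 5·(-2); 7·5 + (-2)·(-1) + (-7)·(-2)) = (-18, -22, 51)
Ratio: -18/5 = -3.600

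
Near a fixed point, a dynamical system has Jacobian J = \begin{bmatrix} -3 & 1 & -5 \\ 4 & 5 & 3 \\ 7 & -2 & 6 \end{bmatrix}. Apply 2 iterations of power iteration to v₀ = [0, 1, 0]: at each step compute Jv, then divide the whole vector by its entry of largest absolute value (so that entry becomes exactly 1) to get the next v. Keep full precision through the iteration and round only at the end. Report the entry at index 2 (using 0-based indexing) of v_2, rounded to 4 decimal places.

Jv0 = (1.00000, 5.00000, -2.00000); divide by 5.00000 → v1 = (0.20000, 1.00000, -0.40000)
Jv1 = (2.40000, 4.60000, -3.00000); divide by 4.60000 → v2 = (0.52174, 1.00000, -0.65217)
Requested entry of v2: -15/23 = -0.6522

-0.6522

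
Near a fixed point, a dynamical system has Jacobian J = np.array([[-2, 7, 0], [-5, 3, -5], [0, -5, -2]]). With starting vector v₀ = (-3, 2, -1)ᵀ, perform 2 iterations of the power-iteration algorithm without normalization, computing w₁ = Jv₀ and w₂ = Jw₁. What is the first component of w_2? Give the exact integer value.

142

w1 = Jv₀ = (20, 26, -8)
w2 = Jw1 = (142, 18, -114)
The requested component of w2 is 142.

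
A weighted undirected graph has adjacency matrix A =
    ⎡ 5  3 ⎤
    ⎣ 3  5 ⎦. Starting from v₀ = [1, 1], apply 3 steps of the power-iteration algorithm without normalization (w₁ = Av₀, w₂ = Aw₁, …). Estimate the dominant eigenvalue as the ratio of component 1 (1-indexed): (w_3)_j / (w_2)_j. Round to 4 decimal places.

w1 = Av₀ = (5·1 + 3·1; 3·1 + 5·1) = (8, 8)
w2 = Aw1 = (5·8 + 3·8; 3·8 + 5·8) = (64, 64)
w3 = Aw2 = (512, 512)
Ratio at component: 512 / 64 = 8.0000

λ ≈ 8.0000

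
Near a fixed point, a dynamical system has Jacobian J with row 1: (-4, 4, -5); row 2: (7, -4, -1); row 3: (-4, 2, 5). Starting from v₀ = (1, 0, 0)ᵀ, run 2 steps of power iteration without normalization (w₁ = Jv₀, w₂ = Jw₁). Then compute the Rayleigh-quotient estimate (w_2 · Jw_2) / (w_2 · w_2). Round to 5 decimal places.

λ ≈ -10.08522

w1 = Jv₀ = (-4, 7, -4)
w2 = Jw1 = (64, -52, 10)
Jw2 = (-514, 646, -310)
w2·Jw2 = 64·(-514) + (-52)·646 + 10·(-310) = -69588; w2·w2 = 64·64 + (-52)·(-52) + 10·10 = 6900
λ ≈ -69588/6900 = -10.08522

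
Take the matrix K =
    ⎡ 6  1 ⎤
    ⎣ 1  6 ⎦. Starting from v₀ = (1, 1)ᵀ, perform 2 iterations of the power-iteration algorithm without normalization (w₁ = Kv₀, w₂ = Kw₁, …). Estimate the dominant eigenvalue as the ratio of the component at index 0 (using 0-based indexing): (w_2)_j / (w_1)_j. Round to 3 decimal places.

λ ≈ 7.000

w1 = Kv₀ = (6·1 + 1·1; 1·1 + 6·1) = (7, 7)
w2 = Kw1 = (6·7 + 1·7; 1·7 + 6·7) = (49, 49)
Ratio at component: 49 / 7 = 7.000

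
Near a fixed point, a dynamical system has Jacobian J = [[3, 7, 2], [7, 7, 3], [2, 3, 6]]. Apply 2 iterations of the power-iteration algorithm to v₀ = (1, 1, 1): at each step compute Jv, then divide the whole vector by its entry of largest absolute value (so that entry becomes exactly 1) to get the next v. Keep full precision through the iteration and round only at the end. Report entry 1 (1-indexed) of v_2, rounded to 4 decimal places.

Jv0 = (12.00000, 17.00000, 11.00000); divide by 17.00000 → v1 = (0.70588, 1.00000, 0.64706)
Jv1 = (10.41176, 13.88235, 8.29412); divide by 13.88235 → v2 = (0.75000, 1.00000, 0.59746)
Requested entry of v2: 177/236 = 0.7500

0.7500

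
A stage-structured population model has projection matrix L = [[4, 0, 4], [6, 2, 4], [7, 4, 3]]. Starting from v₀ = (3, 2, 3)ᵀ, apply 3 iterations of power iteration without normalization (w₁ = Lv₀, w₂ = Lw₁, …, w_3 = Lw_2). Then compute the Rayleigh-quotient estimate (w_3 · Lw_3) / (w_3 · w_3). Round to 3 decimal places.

λ ≈ 10.687

w1 = Lv₀ = (4·3 + 0·2 + 4·3; 6·3 + 2·2 + 4·3; 7·3 + 4·2 + 3·3) = (24, 34, 38)
w2 = Lw1 = (4·24 + 0·34 + 4·38; 6·24 + 2·34 + 4·38; 7·24 + 4·34 + 3·38) = (248, 364, 418)
w3 = Lw2 = (2664, 3888, 4446)
Lw3 = (28440, 41544, 47538)
w3·Lw3 = 2664·28440 + 3888·41544 + 4446·47538 = 448641180; w3·w3 = 2664·2664 + 3888·3888 + 4446·4446 = 41980356
λ ≈ 448641180/41980356 = 10.687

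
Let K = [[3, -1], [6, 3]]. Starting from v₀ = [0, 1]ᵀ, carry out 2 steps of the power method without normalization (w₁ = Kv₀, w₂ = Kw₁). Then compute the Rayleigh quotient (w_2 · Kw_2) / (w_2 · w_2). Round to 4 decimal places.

λ ≈ 1.0000

w1 = Kv₀ = (3·0 + (-1)·1; 6·0 + 3·1) = (-1, 3)
w2 = Kw1 = (3·(-1) + (-1)·3; 6·(-1) + 3·3) = (-6, 3)
Kw2 = (-21, -27)
w2·Kw2 = (-6)·(-21) + 3·(-27) = 45; w2·w2 = (-6)·(-6) + 3·3 = 45
λ ≈ 45/45 = 1.0000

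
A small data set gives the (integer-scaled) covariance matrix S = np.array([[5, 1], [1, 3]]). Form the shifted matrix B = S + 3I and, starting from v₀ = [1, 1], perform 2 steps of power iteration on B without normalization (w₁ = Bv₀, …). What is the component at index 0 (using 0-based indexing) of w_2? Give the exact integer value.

B = S + 3I has rows (8, 1); (1, 6)
w1 = Bv₀ = (9, 7)
w2 = Bw1 = (79, 51)
Requested component of w2: 79

79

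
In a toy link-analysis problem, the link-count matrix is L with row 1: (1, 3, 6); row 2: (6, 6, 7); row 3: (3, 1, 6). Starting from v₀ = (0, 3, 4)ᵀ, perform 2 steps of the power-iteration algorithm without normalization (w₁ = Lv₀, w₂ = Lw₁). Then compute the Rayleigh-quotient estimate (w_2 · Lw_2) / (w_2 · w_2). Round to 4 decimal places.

w1 = Lv₀ = (1·0 + 3·3 + 6·4; 6·0 + 6·3 + 7·4; 3·0 + 1·3 + 6·4) = (33, 46, 27)
w2 = Lw1 = (1·33 + 3·46 + 6·27; 6·33 + 6·46 + 7·27; 3·33 + 1·46 + 6·27) = (333, 663, 307)
Lw2 = (4164, 8125, 3504)
w2·Lw2 = 333·4164 + 663·8125 + 307·3504 = 7849215; w2·w2 = 333·333 + 663·663 + 307·307 = 644707
λ ≈ 7849215/644707 = 12.1749

λ ≈ 12.1749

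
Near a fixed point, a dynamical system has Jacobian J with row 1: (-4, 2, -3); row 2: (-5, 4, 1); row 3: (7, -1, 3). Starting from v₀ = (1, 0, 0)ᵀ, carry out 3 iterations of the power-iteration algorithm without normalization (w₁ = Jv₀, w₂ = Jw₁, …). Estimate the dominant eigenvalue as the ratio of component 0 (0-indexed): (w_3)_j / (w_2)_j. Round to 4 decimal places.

λ ≈ -5.3333

w1 = Jv₀ = ((-4)·1 + 2·0 + (-3)·0; (-5)·1 + 4·0 + 1·0; 7·1 + (-1)·0 + 3·0) = (-4, -5, 7)
w2 = Jw1 = ((-4)·(-4) + 2·(-5) + (-3)·7; (-5)·(-4) + 4·(-5) + 1·7; 7·(-4) + (-1)·(-5) + 3·7) = (-15, 7, -2)
w3 = Jw2 = (80, 101, -118)
Ratio at component: 80 / -15 = -5.3333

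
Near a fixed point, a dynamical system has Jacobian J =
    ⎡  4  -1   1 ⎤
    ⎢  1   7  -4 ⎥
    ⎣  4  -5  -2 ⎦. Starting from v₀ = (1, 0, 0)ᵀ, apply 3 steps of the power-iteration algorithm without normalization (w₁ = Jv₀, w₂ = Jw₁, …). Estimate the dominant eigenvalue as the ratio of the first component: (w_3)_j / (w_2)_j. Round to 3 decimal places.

w1 = Jv₀ = (4·1 + (-1)·0 + 1·0; 1·1 + 7·0 + (-4)·0; 4·1 + (-5)·0 + (-2)·0) = (4, 1, 4)
w2 = Jw1 = (4·4 + (-1)·1 + 1·4; 1·4 + 7·1 + (-4)·4; 4·4 + (-5)·1 + (-2)·4) = (19, -5, 3)
w3 = Jw2 = (84, -28, 95)
Ratio at component: 84 / 19 = 4.421

4.421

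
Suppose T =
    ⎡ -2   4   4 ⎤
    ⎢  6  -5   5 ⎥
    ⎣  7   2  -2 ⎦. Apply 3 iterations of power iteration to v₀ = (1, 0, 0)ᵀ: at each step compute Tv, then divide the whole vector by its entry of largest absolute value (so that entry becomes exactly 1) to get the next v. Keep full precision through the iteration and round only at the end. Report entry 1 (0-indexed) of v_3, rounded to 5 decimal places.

0.70976

Tv0 = (-2.000000, 6.000000, 7.000000); divide by 7.000000 → v1 = (-0.285714, 0.857143, 1.000000)
Tv1 = (8.000000, -1.000000, -2.285714); divide by 8.000000 → v2 = (1.000000, -0.125000, -0.285714)
Tv2 = (-3.642857, 5.196429, 7.321429); divide by 7.321429 → v3 = (-0.497561, 0.709756, 1.000000)
Requested entry of v3: 291/410 = 0.70976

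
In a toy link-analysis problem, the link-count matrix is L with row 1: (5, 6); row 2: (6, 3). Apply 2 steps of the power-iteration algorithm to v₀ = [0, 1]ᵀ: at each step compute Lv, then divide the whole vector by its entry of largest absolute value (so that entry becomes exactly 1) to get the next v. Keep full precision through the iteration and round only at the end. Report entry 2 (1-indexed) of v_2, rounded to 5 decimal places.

Lv0 = (6.000000, 3.000000); divide by 6.000000 → v1 = (1.000000, 0.500000)
Lv1 = (8.000000, 7.500000); divide by 8.000000 → v2 = (1.000000, 0.937500)
Requested entry of v2: 45/48 = 0.93750

0.93750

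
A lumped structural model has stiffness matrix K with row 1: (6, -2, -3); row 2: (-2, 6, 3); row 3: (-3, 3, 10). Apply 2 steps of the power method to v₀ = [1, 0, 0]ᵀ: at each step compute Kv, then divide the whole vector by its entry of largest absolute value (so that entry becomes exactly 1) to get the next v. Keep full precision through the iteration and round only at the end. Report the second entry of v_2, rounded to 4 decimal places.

Kv0 = (6.00000, -2.00000, -3.00000); divide by 6.00000 → v1 = (1.00000, -0.33333, -0.50000)
Kv1 = (8.16667, -5.50000, -9.00000); divide by -9.00000 → v2 = (-0.90741, 0.61111, 1.00000)
Requested entry of v2: -33/-54 = 0.6111

0.6111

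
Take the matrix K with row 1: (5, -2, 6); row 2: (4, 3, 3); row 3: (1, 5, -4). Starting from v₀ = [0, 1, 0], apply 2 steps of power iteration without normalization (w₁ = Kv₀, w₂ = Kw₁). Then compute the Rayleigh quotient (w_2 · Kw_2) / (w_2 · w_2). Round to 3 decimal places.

0.834

w1 = Kv₀ = (-2, 3, 5)
w2 = Kw1 = (14, 16, -7)
Kw2 = (-4, 83, 122)
w2·Kw2 = 14·(-4) + 16·83 + (-7)·122 = 418; w2·w2 = 14·14 + 16·16 + (-7)·(-7) = 501
λ ≈ 418/501 = 0.834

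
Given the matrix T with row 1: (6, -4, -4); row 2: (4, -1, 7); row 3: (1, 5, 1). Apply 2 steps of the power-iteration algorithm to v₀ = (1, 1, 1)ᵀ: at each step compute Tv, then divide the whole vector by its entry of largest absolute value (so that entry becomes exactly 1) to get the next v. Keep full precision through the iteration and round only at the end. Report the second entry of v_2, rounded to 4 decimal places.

Tv0 = (-2.00000, 10.00000, 7.00000); divide by 10.00000 → v1 = (-0.20000, 1.00000, 0.70000)
Tv1 = (-8.00000, 3.10000, 5.50000); divide by -8.00000 → v2 = (1.00000, -0.38750, -0.68750)
Requested entry of v2: 31/-80 = -0.3875

-0.3875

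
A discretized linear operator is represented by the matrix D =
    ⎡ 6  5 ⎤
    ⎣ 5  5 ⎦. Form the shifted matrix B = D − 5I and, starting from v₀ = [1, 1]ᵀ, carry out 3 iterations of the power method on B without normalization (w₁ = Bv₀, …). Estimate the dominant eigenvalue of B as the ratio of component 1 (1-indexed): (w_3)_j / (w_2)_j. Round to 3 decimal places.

B = D − 5I has rows (1, 5); (5, 0)
w1 = Bv₀ = (1·1 + 5·1; 5·1 + 0·1) = (6, 5)
w2 = Bw1 = (1·6 + 5·5; 5·6 + 0·5) = (31, 30)
w3 = Bw2 = (181, 155)
Ratio: 181/31 = 5.839

μ ≈ 5.839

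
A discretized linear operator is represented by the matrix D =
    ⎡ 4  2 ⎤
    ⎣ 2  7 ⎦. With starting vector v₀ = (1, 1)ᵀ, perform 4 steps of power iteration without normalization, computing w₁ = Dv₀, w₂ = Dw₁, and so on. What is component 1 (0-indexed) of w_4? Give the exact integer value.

w1 = Dv₀ = (6, 9)
w2 = Dw1 = (42, 75)
w3 = Dw2 = (318, 609)
w4 = Dw3 = (2490, 4899)
The requested component of w4 is 4899.

4899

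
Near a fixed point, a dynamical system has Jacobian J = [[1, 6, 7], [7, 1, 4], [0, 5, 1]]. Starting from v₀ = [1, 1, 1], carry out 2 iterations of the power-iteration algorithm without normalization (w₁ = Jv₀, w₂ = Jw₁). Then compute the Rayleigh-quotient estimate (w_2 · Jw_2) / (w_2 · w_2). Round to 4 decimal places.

w1 = Jv₀ = (14, 12, 6)
w2 = Jw1 = (128, 134, 66)
Jw2 = (1394, 1294, 736)
w2·Jw2 = 128·1394 + 134·1294 + 66·736 = 400404; w2·w2 = 128·128 + 134·134 + 66·66 = 38696
λ ≈ 400404/38696 = 10.3474

λ ≈ 10.3474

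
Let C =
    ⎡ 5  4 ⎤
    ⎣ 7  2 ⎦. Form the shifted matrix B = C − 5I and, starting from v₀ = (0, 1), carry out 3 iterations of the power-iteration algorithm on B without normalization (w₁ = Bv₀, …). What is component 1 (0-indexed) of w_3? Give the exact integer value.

-195

B = C − 5I has rows (0, 4); (7, -3)
w1 = Bv₀ = (0·0 + 4·1; 7·0 + (-3)·1) = (4, -3)
w2 = Bw1 = (0·4 + 4·(-3); 7·4 + (-3)·(-3)) = (-12, 37)
w3 = Bw2 = (148, -195)
Requested component of w3: -195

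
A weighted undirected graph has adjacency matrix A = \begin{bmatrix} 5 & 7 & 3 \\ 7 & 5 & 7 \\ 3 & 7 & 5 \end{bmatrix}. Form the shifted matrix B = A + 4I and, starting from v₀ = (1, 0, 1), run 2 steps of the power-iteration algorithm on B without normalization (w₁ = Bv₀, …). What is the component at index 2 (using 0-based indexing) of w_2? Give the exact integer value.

B = A + 4I has rows (9, 7, 3); (7, 9, 7); (3, 7, 9)
w1 = Bv₀ = (9·1 + 7·0 + 3·1; 7·1 + 9·0 + 7·1; 3·1 + 7·0 + 9·1) = (12, 14, 12)
w2 = Bw1 = (9·12 + 7·14 + 3·12; 7·12 + 9·14 + 7·12; 3·12 + 7·14 + 9·12) = (242, 294, 242)
Requested component of w2: 242

242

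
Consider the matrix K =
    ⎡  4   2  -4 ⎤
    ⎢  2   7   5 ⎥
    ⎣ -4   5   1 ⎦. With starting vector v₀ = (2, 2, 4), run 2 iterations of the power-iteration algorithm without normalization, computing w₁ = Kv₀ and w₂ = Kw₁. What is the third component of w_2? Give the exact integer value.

212

w1 = Kv₀ = (-4, 38, 6)
w2 = Kw1 = (36, 288, 212)
The requested component of w2 is 212.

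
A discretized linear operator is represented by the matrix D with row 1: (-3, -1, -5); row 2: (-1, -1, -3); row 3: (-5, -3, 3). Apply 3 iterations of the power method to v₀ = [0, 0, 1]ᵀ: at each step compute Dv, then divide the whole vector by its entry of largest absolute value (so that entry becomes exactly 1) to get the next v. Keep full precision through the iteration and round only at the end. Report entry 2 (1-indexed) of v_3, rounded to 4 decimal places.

0.5874

Dv0 = (-5.00000, -3.00000, 3.00000); divide by -5.00000 → v1 = (1.00000, 0.60000, -0.60000)
Dv1 = (-0.60000, 0.20000, -8.60000); divide by -8.60000 → v2 = (0.06977, -0.02326, 1.00000)
Dv2 = (-5.18605, -3.04651, 2.72093); divide by -5.18605 → v3 = (1.00000, 0.58744, -0.52466)
Requested entry of v3: -131/-223 = 0.5874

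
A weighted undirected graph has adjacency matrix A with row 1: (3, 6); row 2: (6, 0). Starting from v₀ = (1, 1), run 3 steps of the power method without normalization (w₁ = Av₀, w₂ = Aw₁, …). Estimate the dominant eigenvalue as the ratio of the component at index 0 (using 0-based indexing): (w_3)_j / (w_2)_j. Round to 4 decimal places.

λ ≈ 8.1429

w1 = Av₀ = (3·1 + 6·1; 6·1 + 0·1) = (9, 6)
w2 = Aw1 = (3·9 + 6·6; 6·9 + 0·6) = (63, 54)
w3 = Aw2 = (513, 378)
Ratio at component: 513 / 63 = 8.1429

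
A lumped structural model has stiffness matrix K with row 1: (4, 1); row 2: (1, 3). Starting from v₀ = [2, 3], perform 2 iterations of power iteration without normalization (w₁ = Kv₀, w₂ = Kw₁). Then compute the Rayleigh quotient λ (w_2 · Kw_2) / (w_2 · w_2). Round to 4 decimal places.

w1 = Kv₀ = (11, 11)
w2 = Kw1 = (55, 44)
Kw2 = (264, 187)
w2·Kw2 = 55·264 + 44·187 = 22748; w2·w2 = 55·55 + 44·44 = 4961
λ ≈ 22748/4961 = 4.5854

4.5854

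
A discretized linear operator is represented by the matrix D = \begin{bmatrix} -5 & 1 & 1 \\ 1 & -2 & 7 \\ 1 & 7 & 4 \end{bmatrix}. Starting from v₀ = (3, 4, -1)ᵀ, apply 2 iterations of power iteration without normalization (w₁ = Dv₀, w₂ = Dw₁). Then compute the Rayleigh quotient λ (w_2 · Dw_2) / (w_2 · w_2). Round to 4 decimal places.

λ ≈ -0.9234

w1 = Dv₀ = ((-5)·3 + 1·4 + 1·(-1); 1·3 + (-2)·4 + 7·(-1); 1·3 + 7·4 + 4·(-1)) = (-12, -12, 27)
w2 = Dw1 = ((-5)·(-12) + 1·(-12) + 1·27; 1·(-12) + (-2)·(-12) + 7·27; 1·(-12) + 7·(-12) + 4·27) = (75, 201, 12)
Dw2 = (-162, -243, 1530)
w2·Dw2 = 75·(-162) + 201·(-243) + 12·1530 = -42633; w2·w2 = 75·75 + 201·201 + 12·12 = 46170
λ ≈ -42633/46170 = -0.9234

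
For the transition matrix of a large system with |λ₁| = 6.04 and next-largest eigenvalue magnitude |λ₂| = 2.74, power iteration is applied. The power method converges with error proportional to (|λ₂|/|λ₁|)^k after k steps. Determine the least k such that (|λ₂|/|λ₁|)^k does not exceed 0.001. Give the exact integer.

9

|λ₂/λ₁| = 2.74/6.04 = 0.45364
Need k ≥ ln(0.001) / ln(0.45364) = -6.9078 / -0.7904 ≈ 8.739
Smallest integer k satisfying the bound: 9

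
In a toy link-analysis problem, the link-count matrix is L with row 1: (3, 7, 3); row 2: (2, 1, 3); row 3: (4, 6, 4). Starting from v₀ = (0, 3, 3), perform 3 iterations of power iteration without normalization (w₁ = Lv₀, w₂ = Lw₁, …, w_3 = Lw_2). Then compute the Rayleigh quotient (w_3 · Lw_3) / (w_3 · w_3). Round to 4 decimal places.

w1 = Lv₀ = (3·0 + 7·3 + 3·3; 2·0 + 1·3 + 3·3; 4·0 + 6·3 + 4·3) = (30, 12, 30)
w2 = Lw1 = (3·30 + 7·12 + 3·30; 2·30 + 1·12 + 3·30; 4·30 + 6·12 + 4·30) = (264, 162, 312)
w3 = Lw2 = (2862, 1626, 3276)
Lw3 = (29796, 17178, 34308)
w3·Lw3 = 2862·29796 + 1626·17178 + 3276·34308 = 225600588; w3·w3 = 2862·2862 + 1626·1626 + 3276·3276 = 21567096
λ ≈ 225600588/21567096 = 10.4604

λ ≈ 10.4604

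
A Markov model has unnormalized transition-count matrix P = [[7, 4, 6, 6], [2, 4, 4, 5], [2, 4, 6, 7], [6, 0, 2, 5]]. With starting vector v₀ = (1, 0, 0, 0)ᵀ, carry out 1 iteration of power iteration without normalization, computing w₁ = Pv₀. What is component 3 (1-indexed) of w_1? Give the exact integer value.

2

w1 = Pv₀ = (7·1 + 4·0 + 6·0 + 6·0; 2·1 + 4·0 + 4·0 + 5·0; 2·1 + 4·0 + 6·0 + 7·0; 6·1 + 0·0 + 2·0 + 5·0) = (7, 2, 2, 6)
The requested component of w1 is 2.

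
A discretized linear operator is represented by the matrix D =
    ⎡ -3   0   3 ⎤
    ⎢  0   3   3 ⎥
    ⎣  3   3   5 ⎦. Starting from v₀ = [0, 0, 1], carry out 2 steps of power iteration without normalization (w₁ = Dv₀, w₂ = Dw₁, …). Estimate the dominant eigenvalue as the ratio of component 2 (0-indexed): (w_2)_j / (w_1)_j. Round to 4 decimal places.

w1 = Dv₀ = ((-3)·0 + 0·0 + 3·1; 0·0 + 3·0 + 3·1; 3·0 + 3·0 + 5·1) = (3, 3, 5)
w2 = Dw1 = ((-3)·3 + 0·3 + 3·5; 0·3 + 3·3 + 3·5; 3·3 + 3·3 + 5·5) = (6, 24, 43)
Ratio at component: 43 / 5 = 8.6000

8.6000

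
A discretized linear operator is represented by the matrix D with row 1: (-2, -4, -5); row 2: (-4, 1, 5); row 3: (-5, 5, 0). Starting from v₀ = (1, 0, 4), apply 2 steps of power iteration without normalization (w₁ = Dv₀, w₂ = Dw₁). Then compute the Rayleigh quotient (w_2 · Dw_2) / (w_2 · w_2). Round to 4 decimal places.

w1 = Dv₀ = ((-2)·1 + (-4)·0 + (-5)·4; (-4)·1 + 1·0 + 5·4; (-5)·1 + 5·0 + 0·4) = (-22, 16, -5)
w2 = Dw1 = ((-2)·(-22) + (-4)·16 + (-5)·(-5); (-4)·(-22) + 1·16 + 5·(-5); (-5)·(-22) + 5·16 + 0·(-5)) = (5, 79, 190)
Dw2 = (-1276, 1009, 370)
w2·Dw2 = 5·(-1276) + 79·1009 + 190·370 = 143631; w2·w2 = 5·5 + 79·79 + 190·190 = 42366
λ ≈ 143631/42366 = 3.3902

3.3902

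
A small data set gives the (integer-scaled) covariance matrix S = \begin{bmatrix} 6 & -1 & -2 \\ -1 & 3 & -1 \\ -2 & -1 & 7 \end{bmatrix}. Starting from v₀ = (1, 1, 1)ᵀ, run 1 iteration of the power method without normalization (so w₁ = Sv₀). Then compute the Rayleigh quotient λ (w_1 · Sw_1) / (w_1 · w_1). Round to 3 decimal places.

w1 = Sv₀ = (6·1 + (-1)·1 + (-2)·1; (-1)·1 + 3·1 + (-1)·1; (-2)·1 + (-1)·1 + 7·1) = (3, 1, 4)
Sw1 = (9, -4, 21)
w1·Sw1 = 3·9 + 1·(-4) + 4·21 = 107; w1·w1 = 3·3 + 1·1 + 4·4 = 26
λ ≈ 107/26 = 4.115

4.115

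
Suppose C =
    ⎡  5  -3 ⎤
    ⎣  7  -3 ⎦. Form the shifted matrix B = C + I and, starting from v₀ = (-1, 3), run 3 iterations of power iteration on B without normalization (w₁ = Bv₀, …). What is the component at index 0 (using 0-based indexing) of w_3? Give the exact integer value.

-69

B = C + I has rows (6, -3); (7, -2)
w1 = Bv₀ = (-15, -13)
w2 = Bw1 = (-51, -79)
w3 = Bw2 = (-69, -199)
Requested component of w3: -69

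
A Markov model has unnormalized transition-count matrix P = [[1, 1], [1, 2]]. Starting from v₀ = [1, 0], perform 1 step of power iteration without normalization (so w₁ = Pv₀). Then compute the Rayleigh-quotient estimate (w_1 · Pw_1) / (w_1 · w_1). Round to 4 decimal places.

w1 = Pv₀ = (1·1 + 1·0; 1·1 + 2·0) = (1, 1)
Pw1 = (2, 3)
w1·Pw1 = 1·2 + 1·3 = 5; w1·w1 = 1·1 + 1·1 = 2
λ ≈ 5/2 = 2.5000

2.5000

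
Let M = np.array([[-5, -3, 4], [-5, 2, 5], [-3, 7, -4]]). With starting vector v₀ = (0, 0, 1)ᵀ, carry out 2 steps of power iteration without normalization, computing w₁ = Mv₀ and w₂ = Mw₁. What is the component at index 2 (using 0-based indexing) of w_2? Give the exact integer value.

39

w1 = Mv₀ = (4, 5, -4)
w2 = Mw1 = (-51, -30, 39)
The requested component of w2 is 39.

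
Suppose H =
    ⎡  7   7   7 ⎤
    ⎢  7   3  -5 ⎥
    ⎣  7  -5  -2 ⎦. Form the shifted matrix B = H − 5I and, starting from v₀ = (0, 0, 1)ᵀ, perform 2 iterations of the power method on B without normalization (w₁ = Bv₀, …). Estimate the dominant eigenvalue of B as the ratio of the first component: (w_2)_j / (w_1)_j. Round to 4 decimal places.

-10.0000

B = H − 5I has rows (2, 7, 7); (7, -2, -5); (7, -5, -7)
w1 = Bv₀ = (2·0 + 7·0 + 7·1; 7·0 + (-2)·0 + (-5)·1; 7·0 + (-5)·0 + (-7)·1) = (7, -5, -7)
w2 = Bw1 = (2·7 + 7·(-5) + 7·(-7); 7·7 + (-2)·(-5) + (-5)·(-7); 7·7 + (-5)·(-5) + (-7)·(-7)) = (-70, 94, 123)
Ratio: -70/7 = -10.0000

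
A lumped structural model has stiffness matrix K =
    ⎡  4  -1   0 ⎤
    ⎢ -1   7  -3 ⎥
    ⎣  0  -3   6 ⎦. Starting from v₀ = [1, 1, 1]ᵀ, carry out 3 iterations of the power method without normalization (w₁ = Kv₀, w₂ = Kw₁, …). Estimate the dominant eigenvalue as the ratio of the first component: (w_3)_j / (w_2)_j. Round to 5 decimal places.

λ ≈ 3.00000

w1 = Kv₀ = (4·1 + (-1)·1 + 0·1; (-1)·1 + 7·1 + (-3)·1; 0·1 + (-3)·1 + 6·1) = (3, 3, 3)
w2 = Kw1 = (4·3 + (-1)·3 + 0·3; (-1)·3 + 7·3 + (-3)·3; 0·3 + (-3)·3 + 6·3) = (9, 9, 9)
w3 = Kw2 = (27, 27, 27)
Ratio at component: 27 / 9 = 3.00000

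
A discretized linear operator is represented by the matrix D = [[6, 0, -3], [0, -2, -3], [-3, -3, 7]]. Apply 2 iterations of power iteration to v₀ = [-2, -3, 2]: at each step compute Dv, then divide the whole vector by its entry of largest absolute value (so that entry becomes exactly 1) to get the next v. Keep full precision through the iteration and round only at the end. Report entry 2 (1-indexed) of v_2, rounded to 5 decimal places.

-0.33852

Dv0 = (-18.000000, 0.000000, 29.000000); divide by 29.000000 → v1 = (-0.620690, 0.000000, 1.000000)
Dv1 = (-6.724138, -3.000000, 8.862069); divide by 8.862069 → v2 = (-0.758755, -0.338521, 1.000000)
Requested entry of v2: -87/257 = -0.33852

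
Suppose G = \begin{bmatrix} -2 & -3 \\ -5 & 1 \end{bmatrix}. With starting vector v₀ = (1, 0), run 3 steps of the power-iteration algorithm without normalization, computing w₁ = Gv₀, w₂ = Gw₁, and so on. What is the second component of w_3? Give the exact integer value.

w1 = Gv₀ = ((-2)·1 + (-3)·0; (-5)·1 + 1·0) = (-2, -5)
w2 = Gw1 = ((-2)·(-2) + (-3)·(-5); (-5)·(-2) + 1·(-5)) = (19, 5)
w3 = Gw2 = (-53, -90)
The requested component of w3 is -90.

-90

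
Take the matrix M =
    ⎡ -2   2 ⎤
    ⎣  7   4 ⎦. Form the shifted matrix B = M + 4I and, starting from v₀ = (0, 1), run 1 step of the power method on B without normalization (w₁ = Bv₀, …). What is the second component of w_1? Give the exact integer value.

8

B = M + 4I has rows (2, 2); (7, 8)
w1 = Bv₀ = (2, 8)
Requested component of w1: 8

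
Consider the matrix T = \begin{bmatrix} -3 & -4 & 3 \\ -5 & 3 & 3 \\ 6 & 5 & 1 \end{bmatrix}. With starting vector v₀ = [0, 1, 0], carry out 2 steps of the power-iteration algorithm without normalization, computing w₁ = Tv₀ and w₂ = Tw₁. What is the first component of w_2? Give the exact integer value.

w1 = Tv₀ = ((-3)·0 + (-4)·1 + 3·0; (-5)·0 + 3·1 + 3·0; 6·0 + 5·1 + 1·0) = (-4, 3, 5)
w2 = Tw1 = ((-3)·(-4) + (-4)·3 + 3·5; (-5)·(-4) + 3·3 + 3·5; 6·(-4) + 5·3 + 1·5) = (15, 44, -4)
The requested component of w2 is 15.

15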